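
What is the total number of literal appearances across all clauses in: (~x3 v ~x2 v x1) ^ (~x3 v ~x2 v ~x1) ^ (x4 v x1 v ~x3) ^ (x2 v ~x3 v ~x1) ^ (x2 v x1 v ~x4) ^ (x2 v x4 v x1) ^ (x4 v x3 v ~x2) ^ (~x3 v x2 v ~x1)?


Clause lengths: 3, 3, 3, 3, 3, 3, 3, 3.
Sum = 3 + 3 + 3 + 3 + 3 + 3 + 3 + 3 = 24.

24


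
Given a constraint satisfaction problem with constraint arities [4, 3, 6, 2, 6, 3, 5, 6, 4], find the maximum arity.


The arities are: 4, 3, 6, 2, 6, 3, 5, 6, 4.
Scan for the maximum value.
Maximum arity = 6.

6


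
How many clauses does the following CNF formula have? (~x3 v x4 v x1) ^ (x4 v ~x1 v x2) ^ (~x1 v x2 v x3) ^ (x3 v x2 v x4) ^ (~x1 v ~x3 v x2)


Each group enclosed in parentheses joined by ^ is one clause.
Counting the conjuncts: 5 clauses.

5


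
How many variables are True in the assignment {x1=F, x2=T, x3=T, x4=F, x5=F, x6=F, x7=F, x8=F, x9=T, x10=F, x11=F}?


The weight is the number of variables assigned True.
True variables: x2, x3, x9.
Weight = 3.

3


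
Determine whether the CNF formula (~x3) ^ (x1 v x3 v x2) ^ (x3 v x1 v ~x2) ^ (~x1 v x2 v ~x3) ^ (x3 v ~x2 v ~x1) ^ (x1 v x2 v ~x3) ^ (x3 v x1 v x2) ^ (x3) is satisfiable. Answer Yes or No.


Check all 8 possible truth assignments.
Number of satisfying assignments found: 0.
The formula is unsatisfiable.

No


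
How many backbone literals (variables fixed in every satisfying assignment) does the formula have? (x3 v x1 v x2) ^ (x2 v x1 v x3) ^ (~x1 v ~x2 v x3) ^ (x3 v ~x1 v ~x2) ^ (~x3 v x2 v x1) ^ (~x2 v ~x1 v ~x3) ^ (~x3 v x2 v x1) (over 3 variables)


Find all satisfying assignments: 4 model(s).
Check which variables have the same value in every model.
No variable is fixed across all models.
Backbone size = 0.

0


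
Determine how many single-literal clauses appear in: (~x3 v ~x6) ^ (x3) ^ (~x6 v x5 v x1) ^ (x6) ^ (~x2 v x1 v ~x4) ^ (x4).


A unit clause contains exactly one literal.
Unit clauses found: (x3), (x6), (x4).
Count = 3.

3


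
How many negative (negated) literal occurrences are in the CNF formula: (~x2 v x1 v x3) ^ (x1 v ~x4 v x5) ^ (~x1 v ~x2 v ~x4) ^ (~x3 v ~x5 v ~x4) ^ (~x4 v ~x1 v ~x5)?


Scan each clause for negated literals.
Clause 1: 1 negative; Clause 2: 1 negative; Clause 3: 3 negative; Clause 4: 3 negative; Clause 5: 3 negative.
Total negative literal occurrences = 11.

11


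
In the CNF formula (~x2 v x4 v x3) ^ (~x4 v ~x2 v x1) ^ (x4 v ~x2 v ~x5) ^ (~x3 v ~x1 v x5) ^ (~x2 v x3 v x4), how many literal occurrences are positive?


Scan each clause for unnegated literals.
Clause 1: 2 positive; Clause 2: 1 positive; Clause 3: 1 positive; Clause 4: 1 positive; Clause 5: 2 positive.
Total positive literal occurrences = 7.

7


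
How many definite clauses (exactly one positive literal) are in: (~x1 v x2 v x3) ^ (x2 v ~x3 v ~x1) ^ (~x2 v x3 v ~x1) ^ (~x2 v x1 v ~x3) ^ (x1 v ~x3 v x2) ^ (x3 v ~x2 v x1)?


A definite clause has exactly one positive literal.
Clause 1: 2 positive -> not definite
Clause 2: 1 positive -> definite
Clause 3: 1 positive -> definite
Clause 4: 1 positive -> definite
Clause 5: 2 positive -> not definite
Clause 6: 2 positive -> not definite
Definite clause count = 3.

3


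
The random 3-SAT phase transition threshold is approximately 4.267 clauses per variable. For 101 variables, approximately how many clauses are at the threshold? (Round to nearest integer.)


The 3-SAT phase transition occurs at approximately 4.267 clauses per variable.
m = 4.267 * 101 = 430.967.
Rounded to nearest integer: 431.

431


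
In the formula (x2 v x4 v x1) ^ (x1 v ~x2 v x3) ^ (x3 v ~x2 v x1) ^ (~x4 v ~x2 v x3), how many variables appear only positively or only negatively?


A pure literal appears in only one polarity across all clauses.
Pure literals: x1 (positive only), x3 (positive only).
Count = 2.

2


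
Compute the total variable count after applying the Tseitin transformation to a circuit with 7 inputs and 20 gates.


The Tseitin transformation introduces one auxiliary variable per gate.
Total variables = inputs + gates = 7 + 20 = 27.

27


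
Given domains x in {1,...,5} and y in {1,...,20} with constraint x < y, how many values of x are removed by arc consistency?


For the constraint x < y, x needs a supporting value in y's domain.
x can be at most 19 (one less than y's maximum).
Valid x values from domain: 5 out of 5.
Pruned = 5 - 5 = 0.

0


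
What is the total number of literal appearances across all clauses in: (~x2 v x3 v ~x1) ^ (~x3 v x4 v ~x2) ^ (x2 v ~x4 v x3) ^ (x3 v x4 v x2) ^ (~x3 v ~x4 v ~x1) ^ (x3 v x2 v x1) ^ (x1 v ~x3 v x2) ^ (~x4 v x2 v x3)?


Clause lengths: 3, 3, 3, 3, 3, 3, 3, 3.
Sum = 3 + 3 + 3 + 3 + 3 + 3 + 3 + 3 = 24.

24


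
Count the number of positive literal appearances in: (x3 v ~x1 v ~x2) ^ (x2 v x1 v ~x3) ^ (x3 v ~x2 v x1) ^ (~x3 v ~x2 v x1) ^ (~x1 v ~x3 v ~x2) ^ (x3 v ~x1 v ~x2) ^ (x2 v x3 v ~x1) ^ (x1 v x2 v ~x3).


Scan each clause for unnegated literals.
Clause 1: 1 positive; Clause 2: 2 positive; Clause 3: 2 positive; Clause 4: 1 positive; Clause 5: 0 positive; Clause 6: 1 positive; Clause 7: 2 positive; Clause 8: 2 positive.
Total positive literal occurrences = 11.

11


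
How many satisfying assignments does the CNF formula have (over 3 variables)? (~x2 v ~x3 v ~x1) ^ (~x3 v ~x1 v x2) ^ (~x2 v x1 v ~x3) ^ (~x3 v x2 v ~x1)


Enumerate all 8 truth assignments over 3 variables.
Test each against every clause.
Satisfying assignments found: 5.

5


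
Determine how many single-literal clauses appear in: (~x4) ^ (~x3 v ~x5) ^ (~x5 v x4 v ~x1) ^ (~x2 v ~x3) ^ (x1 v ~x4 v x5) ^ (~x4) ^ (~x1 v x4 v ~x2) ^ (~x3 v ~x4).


A unit clause contains exactly one literal.
Unit clauses found: (~x4), (~x4).
Count = 2.

2


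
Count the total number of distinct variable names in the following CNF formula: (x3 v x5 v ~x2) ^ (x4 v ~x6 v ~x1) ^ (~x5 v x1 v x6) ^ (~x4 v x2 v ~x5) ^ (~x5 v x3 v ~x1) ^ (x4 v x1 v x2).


Identify each distinct variable in the formula.
Variables found: x1, x2, x3, x4, x5, x6.
Total distinct variables = 6.

6


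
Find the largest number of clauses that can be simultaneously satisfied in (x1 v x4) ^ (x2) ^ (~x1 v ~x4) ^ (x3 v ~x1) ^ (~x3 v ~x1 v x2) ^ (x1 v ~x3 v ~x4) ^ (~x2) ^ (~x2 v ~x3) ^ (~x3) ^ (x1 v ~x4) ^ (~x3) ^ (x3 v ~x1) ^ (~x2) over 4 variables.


Enumerate all 16 truth assignments.
For each, count how many of the 13 clauses are satisfied.
The formula is not fully satisfiable, so the maximum is below 13.
Maximum simultaneously satisfiable clauses = 11.

11


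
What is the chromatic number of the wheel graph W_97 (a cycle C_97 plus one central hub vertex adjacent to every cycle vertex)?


W_97 consists of the cycle C_97 together with a hub vertex adjacent to every cycle vertex.
The cycle C_97 needs 3 colors (odd cycle -> 3).
The hub is adjacent to every cycle vertex, so it must receive a new color distinct from all of them.
Chromatic number = 3 + 1 = 4.

4


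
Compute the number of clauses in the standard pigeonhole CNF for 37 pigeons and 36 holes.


The PHP encoding has two parts:
1) At-least-one-hole clauses: 37 (one per pigeon, each with 36 literals).
2) At-most-one-pigeon-per-hole clauses: 36 holes * C(37,2) = 36 * 666 = 23976.
Total clauses = 37 + 23976 = 24013.

24013


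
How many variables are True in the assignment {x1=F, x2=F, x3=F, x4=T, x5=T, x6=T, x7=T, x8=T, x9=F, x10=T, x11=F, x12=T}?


The weight is the number of variables assigned True.
True variables: x4, x5, x6, x7, x8, x10, x12.
Weight = 7.

7


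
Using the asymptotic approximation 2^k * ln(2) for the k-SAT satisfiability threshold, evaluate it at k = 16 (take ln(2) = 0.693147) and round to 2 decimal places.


Using the asymptotic formula: threshold ~ 2^k * ln(2).
2^16 = 65536.
65536 * 0.693147 = 45426.08.

45426.08


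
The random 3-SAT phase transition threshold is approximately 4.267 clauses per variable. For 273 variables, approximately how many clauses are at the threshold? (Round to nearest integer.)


The 3-SAT phase transition occurs at approximately 4.267 clauses per variable.
m = 4.267 * 273 = 1164.891.
Rounded to nearest integer: 1165.

1165


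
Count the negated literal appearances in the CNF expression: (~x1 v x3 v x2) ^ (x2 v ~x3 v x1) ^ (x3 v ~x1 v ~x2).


Scan each clause for negated literals.
Clause 1: 1 negative; Clause 2: 1 negative; Clause 3: 2 negative.
Total negative literal occurrences = 4.

4


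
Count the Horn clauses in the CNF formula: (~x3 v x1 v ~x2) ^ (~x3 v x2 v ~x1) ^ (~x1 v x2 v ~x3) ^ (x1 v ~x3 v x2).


A Horn clause has at most one positive literal.
Clause 1: 1 positive lit(s) -> Horn
Clause 2: 1 positive lit(s) -> Horn
Clause 3: 1 positive lit(s) -> Horn
Clause 4: 2 positive lit(s) -> not Horn
Total Horn clauses = 3.

3


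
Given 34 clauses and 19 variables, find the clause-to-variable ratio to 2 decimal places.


Clause-to-variable ratio = clauses / variables.
34 / 19 = 1.79.

1.79


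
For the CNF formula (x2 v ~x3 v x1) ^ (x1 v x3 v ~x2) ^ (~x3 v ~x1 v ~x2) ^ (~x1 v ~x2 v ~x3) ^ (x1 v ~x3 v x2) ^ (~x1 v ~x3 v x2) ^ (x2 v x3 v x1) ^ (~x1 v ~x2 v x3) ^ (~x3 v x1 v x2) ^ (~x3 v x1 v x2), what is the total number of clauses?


Each group enclosed in parentheses joined by ^ is one clause.
Counting the conjuncts: 10 clauses.

10


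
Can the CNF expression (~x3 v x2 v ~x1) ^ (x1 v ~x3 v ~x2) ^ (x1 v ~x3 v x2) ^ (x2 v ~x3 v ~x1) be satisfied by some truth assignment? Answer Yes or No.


Check all 8 possible truth assignments.
Number of satisfying assignments found: 5.
The formula is satisfiable.

Yes


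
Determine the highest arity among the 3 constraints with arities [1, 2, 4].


The arities are: 1, 2, 4.
Scan for the maximum value.
Maximum arity = 4.

4


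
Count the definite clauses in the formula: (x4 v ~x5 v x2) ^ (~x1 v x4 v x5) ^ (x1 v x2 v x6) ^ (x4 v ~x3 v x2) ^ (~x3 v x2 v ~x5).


A definite clause has exactly one positive literal.
Clause 1: 2 positive -> not definite
Clause 2: 2 positive -> not definite
Clause 3: 3 positive -> not definite
Clause 4: 2 positive -> not definite
Clause 5: 1 positive -> definite
Definite clause count = 1.

1


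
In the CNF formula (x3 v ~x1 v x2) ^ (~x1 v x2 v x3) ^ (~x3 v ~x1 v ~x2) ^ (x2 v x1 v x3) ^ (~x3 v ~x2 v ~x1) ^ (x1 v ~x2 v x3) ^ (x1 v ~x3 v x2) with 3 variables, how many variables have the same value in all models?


Find all satisfying assignments: 3 model(s).
Check which variables have the same value in every model.
No variable is fixed across all models.
Backbone size = 0.

0


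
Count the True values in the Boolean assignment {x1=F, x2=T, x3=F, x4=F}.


The weight is the number of variables assigned True.
True variables: x2.
Weight = 1.

1


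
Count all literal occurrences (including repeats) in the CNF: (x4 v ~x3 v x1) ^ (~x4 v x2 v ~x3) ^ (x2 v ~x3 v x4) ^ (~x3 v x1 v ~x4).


Clause lengths: 3, 3, 3, 3.
Sum = 3 + 3 + 3 + 3 = 12.

12


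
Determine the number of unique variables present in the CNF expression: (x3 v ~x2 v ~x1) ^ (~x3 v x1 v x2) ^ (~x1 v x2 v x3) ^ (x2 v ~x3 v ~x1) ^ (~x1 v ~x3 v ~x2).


Identify each distinct variable in the formula.
Variables found: x1, x2, x3.
Total distinct variables = 3.

3


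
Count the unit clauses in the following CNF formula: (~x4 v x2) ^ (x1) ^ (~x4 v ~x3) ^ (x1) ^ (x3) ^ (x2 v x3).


A unit clause contains exactly one literal.
Unit clauses found: (x1), (x1), (x3).
Count = 3.

3


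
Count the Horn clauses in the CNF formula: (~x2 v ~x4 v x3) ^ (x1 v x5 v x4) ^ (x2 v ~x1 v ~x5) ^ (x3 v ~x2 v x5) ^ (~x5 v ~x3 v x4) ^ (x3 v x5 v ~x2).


A Horn clause has at most one positive literal.
Clause 1: 1 positive lit(s) -> Horn
Clause 2: 3 positive lit(s) -> not Horn
Clause 3: 1 positive lit(s) -> Horn
Clause 4: 2 positive lit(s) -> not Horn
Clause 5: 1 positive lit(s) -> Horn
Clause 6: 2 positive lit(s) -> not Horn
Total Horn clauses = 3.

3


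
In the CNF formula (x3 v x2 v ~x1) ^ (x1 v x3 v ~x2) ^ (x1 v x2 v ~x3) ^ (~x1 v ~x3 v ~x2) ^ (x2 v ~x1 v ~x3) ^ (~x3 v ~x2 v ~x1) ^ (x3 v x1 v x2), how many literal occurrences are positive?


Scan each clause for unnegated literals.
Clause 1: 2 positive; Clause 2: 2 positive; Clause 3: 2 positive; Clause 4: 0 positive; Clause 5: 1 positive; Clause 6: 0 positive; Clause 7: 3 positive.
Total positive literal occurrences = 10.

10


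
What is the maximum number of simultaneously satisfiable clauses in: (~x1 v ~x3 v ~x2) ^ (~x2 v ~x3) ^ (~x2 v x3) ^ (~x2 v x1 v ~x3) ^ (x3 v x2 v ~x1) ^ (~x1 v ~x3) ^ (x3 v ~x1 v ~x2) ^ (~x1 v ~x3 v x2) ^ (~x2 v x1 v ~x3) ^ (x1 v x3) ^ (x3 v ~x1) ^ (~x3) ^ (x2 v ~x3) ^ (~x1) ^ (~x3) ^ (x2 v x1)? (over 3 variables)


Enumerate all 8 truth assignments.
For each, count how many of the 16 clauses are satisfied.
The formula is not fully satisfiable, so the maximum is below 16.
Maximum simultaneously satisfiable clauses = 14.

14


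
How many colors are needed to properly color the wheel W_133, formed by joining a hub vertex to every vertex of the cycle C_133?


W_133 consists of the cycle C_133 together with a hub vertex adjacent to every cycle vertex.
The cycle C_133 needs 3 colors (odd cycle -> 3).
The hub is adjacent to every cycle vertex, so it must receive a new color distinct from all of them.
Chromatic number = 3 + 1 = 4.

4


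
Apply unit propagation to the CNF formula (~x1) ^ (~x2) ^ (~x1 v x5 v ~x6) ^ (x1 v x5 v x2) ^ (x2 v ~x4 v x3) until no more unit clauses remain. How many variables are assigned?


Unit propagation repeatedly assigns the literal in any unit clause, then simplifies.
Assignments in order: x1 = F, x2 = F, x5 = T.
No further unit clauses remain.
Total variables assigned = 3.

3


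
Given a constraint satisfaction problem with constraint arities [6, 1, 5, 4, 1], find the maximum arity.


The arities are: 6, 1, 5, 4, 1.
Scan for the maximum value.
Maximum arity = 6.

6


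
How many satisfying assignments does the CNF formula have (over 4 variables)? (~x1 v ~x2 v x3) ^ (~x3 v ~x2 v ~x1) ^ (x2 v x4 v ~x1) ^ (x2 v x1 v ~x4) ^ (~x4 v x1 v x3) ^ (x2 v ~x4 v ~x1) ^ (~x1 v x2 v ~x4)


Enumerate all 16 truth assignments over 4 variables.
Test each against every clause.
Satisfying assignments found: 5.

5


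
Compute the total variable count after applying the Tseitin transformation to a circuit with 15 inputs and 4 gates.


The Tseitin transformation introduces one auxiliary variable per gate.
Total variables = inputs + gates = 15 + 4 = 19.

19


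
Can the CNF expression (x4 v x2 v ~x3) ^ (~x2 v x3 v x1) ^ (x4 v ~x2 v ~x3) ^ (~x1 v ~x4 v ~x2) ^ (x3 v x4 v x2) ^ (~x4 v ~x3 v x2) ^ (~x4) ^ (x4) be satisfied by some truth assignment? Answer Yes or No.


Check all 16 possible truth assignments.
Number of satisfying assignments found: 0.
The formula is unsatisfiable.

No


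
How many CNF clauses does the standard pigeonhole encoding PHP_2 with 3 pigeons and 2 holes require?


The PHP encoding has two parts:
1) At-least-one-hole clauses: 3 (one per pigeon, each with 2 literals).
2) At-most-one-pigeon-per-hole clauses: 2 holes * C(3,2) = 2 * 3 = 6.
Total clauses = 3 + 6 = 9.

9


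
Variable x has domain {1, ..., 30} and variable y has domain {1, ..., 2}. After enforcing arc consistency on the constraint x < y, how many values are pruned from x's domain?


For the constraint x < y, x needs a supporting value in y's domain.
x can be at most 1 (one less than y's maximum).
Valid x values from domain: 1 out of 30.
Pruned = 30 - 1 = 29.

29


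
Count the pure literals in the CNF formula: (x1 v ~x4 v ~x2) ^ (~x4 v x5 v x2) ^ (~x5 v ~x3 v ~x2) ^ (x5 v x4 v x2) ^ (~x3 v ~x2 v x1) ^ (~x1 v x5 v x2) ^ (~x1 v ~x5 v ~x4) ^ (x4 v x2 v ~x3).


A pure literal appears in only one polarity across all clauses.
Pure literals: x3 (negative only).
Count = 1.

1


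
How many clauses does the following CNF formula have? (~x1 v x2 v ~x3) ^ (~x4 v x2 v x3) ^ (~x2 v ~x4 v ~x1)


Each group enclosed in parentheses joined by ^ is one clause.
Counting the conjuncts: 3 clauses.

3


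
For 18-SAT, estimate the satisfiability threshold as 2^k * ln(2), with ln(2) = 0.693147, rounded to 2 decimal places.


Using the asymptotic formula: threshold ~ 2^k * ln(2).
2^18 = 262144.
262144 * 0.693147 = 181704.33.

181704.33


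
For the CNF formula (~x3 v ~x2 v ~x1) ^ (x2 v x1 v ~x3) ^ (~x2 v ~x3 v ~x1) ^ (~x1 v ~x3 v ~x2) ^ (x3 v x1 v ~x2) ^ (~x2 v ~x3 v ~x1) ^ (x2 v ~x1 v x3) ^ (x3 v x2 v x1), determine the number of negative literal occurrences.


Scan each clause for negated literals.
Clause 1: 3 negative; Clause 2: 1 negative; Clause 3: 3 negative; Clause 4: 3 negative; Clause 5: 1 negative; Clause 6: 3 negative; Clause 7: 1 negative; Clause 8: 0 negative.
Total negative literal occurrences = 15.

15


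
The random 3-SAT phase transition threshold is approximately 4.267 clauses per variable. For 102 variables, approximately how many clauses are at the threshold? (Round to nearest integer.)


The 3-SAT phase transition occurs at approximately 4.267 clauses per variable.
m = 4.267 * 102 = 435.234.
Rounded to nearest integer: 435.

435


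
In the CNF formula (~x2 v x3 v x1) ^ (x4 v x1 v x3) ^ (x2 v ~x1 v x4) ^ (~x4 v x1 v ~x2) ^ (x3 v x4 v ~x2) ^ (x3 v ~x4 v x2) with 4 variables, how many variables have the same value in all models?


Find all satisfying assignments: 7 model(s).
Check which variables have the same value in every model.
No variable is fixed across all models.
Backbone size = 0.

0


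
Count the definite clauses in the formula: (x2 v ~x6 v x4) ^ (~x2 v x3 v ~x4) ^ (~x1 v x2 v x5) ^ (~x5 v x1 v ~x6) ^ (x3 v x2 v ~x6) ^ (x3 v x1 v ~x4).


A definite clause has exactly one positive literal.
Clause 1: 2 positive -> not definite
Clause 2: 1 positive -> definite
Clause 3: 2 positive -> not definite
Clause 4: 1 positive -> definite
Clause 5: 2 positive -> not definite
Clause 6: 2 positive -> not definite
Definite clause count = 2.

2


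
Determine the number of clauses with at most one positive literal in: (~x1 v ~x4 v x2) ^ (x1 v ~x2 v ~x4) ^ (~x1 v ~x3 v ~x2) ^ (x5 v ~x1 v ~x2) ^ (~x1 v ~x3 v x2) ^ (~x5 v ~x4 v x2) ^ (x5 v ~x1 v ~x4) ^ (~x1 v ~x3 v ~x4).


A Horn clause has at most one positive literal.
Clause 1: 1 positive lit(s) -> Horn
Clause 2: 1 positive lit(s) -> Horn
Clause 3: 0 positive lit(s) -> Horn
Clause 4: 1 positive lit(s) -> Horn
Clause 5: 1 positive lit(s) -> Horn
Clause 6: 1 positive lit(s) -> Horn
Clause 7: 1 positive lit(s) -> Horn
Clause 8: 0 positive lit(s) -> Horn
Total Horn clauses = 8.

8


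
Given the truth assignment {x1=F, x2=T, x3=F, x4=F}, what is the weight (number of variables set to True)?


The weight is the number of variables assigned True.
True variables: x2.
Weight = 1.

1


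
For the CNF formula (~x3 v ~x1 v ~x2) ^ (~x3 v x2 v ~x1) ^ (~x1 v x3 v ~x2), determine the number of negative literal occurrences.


Scan each clause for negated literals.
Clause 1: 3 negative; Clause 2: 2 negative; Clause 3: 2 negative.
Total negative literal occurrences = 7.

7


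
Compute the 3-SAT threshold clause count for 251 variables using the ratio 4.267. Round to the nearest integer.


The 3-SAT phase transition occurs at approximately 4.267 clauses per variable.
m = 4.267 * 251 = 1071.017.
Rounded to nearest integer: 1071.

1071


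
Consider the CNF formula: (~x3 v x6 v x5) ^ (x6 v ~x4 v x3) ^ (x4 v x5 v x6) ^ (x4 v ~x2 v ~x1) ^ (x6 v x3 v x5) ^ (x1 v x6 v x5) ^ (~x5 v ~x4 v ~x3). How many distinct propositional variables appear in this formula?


Identify each distinct variable in the formula.
Variables found: x1, x2, x3, x4, x5, x6.
Total distinct variables = 6.

6


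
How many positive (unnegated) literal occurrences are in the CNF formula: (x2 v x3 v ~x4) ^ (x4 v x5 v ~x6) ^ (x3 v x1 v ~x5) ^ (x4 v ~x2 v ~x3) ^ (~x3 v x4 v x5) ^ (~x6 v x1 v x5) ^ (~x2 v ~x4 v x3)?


Scan each clause for unnegated literals.
Clause 1: 2 positive; Clause 2: 2 positive; Clause 3: 2 positive; Clause 4: 1 positive; Clause 5: 2 positive; Clause 6: 2 positive; Clause 7: 1 positive.
Total positive literal occurrences = 12.

12


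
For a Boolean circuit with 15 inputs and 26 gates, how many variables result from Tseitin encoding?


The Tseitin transformation introduces one auxiliary variable per gate.
Total variables = inputs + gates = 15 + 26 = 41.

41


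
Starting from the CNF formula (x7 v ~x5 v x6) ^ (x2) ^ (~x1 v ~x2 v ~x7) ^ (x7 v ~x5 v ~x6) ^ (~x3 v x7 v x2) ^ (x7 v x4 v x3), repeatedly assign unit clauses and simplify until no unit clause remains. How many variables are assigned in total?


Unit propagation repeatedly assigns the literal in any unit clause, then simplifies.
Assignments in order: x2 = T.
No further unit clauses remain.
Total variables assigned = 1.

1


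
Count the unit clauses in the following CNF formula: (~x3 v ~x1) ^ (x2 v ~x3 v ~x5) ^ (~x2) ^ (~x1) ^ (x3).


A unit clause contains exactly one literal.
Unit clauses found: (~x2), (~x1), (x3).
Count = 3.

3


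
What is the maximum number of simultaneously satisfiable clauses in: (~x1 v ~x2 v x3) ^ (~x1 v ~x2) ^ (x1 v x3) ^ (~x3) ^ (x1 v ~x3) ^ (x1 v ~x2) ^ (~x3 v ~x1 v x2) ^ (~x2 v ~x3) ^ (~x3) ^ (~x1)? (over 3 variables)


Enumerate all 8 truth assignments.
For each, count how many of the 10 clauses are satisfied.
The formula is not fully satisfiable, so the maximum is below 10.
Maximum simultaneously satisfiable clauses = 9.

9


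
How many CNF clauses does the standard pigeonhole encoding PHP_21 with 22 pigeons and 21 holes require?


The PHP encoding has two parts:
1) At-least-one-hole clauses: 22 (one per pigeon, each with 21 literals).
2) At-most-one-pigeon-per-hole clauses: 21 holes * C(22,2) = 21 * 231 = 4851.
Total clauses = 22 + 4851 = 4873.

4873


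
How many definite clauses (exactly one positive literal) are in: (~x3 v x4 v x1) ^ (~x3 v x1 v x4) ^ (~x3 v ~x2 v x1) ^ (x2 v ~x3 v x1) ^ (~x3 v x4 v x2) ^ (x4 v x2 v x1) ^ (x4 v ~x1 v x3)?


A definite clause has exactly one positive literal.
Clause 1: 2 positive -> not definite
Clause 2: 2 positive -> not definite
Clause 3: 1 positive -> definite
Clause 4: 2 positive -> not definite
Clause 5: 2 positive -> not definite
Clause 6: 3 positive -> not definite
Clause 7: 2 positive -> not definite
Definite clause count = 1.

1


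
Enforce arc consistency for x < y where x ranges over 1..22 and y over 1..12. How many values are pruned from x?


For the constraint x < y, x needs a supporting value in y's domain.
x can be at most 11 (one less than y's maximum).
Valid x values from domain: 11 out of 22.
Pruned = 22 - 11 = 11.

11


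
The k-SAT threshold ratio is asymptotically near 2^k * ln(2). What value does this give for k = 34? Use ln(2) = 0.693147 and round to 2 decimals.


Using the asymptotic formula: threshold ~ 2^k * ln(2).
2^34 = 17179869184.
17179869184 * 0.693147 = 11908174785.28.

11908174785.28


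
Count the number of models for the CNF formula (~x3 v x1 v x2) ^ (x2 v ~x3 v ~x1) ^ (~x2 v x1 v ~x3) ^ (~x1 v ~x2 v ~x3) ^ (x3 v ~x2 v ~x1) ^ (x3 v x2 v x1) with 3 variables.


Enumerate all 8 truth assignments over 3 variables.
Test each against every clause.
Satisfying assignments found: 2.

2


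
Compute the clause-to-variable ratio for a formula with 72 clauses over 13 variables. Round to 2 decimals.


Clause-to-variable ratio = clauses / variables.
72 / 13 = 5.54.

5.54


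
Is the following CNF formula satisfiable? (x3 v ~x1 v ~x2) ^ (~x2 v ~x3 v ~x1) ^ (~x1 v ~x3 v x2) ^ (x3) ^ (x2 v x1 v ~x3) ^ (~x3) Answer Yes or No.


Check all 8 possible truth assignments.
Number of satisfying assignments found: 0.
The formula is unsatisfiable.

No


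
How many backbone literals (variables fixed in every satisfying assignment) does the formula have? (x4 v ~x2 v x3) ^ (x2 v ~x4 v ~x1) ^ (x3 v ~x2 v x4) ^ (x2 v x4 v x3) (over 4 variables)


Find all satisfying assignments: 10 model(s).
Check which variables have the same value in every model.
No variable is fixed across all models.
Backbone size = 0.

0


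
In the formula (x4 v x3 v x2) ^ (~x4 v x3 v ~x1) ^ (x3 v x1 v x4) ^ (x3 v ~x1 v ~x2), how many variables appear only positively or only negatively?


A pure literal appears in only one polarity across all clauses.
Pure literals: x3 (positive only).
Count = 1.

1


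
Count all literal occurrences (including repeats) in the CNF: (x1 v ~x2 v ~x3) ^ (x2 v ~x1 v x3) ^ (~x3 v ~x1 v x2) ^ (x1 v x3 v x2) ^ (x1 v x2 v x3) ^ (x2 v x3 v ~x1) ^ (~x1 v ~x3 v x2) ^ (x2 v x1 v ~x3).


Clause lengths: 3, 3, 3, 3, 3, 3, 3, 3.
Sum = 3 + 3 + 3 + 3 + 3 + 3 + 3 + 3 = 24.

24


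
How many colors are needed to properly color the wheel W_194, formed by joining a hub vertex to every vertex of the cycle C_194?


W_194 consists of the cycle C_194 together with a hub vertex adjacent to every cycle vertex.
The cycle C_194 needs 2 colors (even cycle -> 2).
The hub is adjacent to every cycle vertex, so it must receive a new color distinct from all of them.
Chromatic number = 2 + 1 = 3.

3


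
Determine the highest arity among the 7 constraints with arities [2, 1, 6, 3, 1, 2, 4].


The arities are: 2, 1, 6, 3, 1, 2, 4.
Scan for the maximum value.
Maximum arity = 6.

6


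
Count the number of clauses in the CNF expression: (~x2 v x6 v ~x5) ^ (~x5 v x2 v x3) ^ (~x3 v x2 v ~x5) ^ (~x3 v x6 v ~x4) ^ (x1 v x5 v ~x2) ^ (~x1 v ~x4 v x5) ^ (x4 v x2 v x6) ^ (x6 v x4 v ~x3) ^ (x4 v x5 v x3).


Each group enclosed in parentheses joined by ^ is one clause.
Counting the conjuncts: 9 clauses.

9


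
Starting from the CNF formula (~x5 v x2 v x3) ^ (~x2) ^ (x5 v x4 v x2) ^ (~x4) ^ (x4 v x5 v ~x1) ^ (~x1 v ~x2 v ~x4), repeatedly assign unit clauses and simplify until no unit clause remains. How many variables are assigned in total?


Unit propagation repeatedly assigns the literal in any unit clause, then simplifies.
Assignments in order: x2 = F, x4 = F, x5 = T, x3 = T.
No further unit clauses remain.
Total variables assigned = 4.

4


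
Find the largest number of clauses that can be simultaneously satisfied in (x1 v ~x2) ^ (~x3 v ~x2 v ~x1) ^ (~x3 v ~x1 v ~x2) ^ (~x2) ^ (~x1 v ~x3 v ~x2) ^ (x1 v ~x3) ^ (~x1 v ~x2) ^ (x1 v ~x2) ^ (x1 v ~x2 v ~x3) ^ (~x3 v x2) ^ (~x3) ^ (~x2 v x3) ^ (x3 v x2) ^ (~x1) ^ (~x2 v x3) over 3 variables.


Enumerate all 8 truth assignments.
For each, count how many of the 15 clauses are satisfied.
The formula is not fully satisfiable, so the maximum is below 15.
Maximum simultaneously satisfiable clauses = 14.

14


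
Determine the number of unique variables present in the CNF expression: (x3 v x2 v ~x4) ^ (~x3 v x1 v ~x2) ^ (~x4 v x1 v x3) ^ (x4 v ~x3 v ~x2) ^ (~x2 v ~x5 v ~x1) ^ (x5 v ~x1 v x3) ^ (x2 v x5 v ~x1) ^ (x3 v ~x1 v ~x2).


Identify each distinct variable in the formula.
Variables found: x1, x2, x3, x4, x5.
Total distinct variables = 5.

5


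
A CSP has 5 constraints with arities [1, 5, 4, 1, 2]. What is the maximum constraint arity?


The arities are: 1, 5, 4, 1, 2.
Scan for the maximum value.
Maximum arity = 5.

5


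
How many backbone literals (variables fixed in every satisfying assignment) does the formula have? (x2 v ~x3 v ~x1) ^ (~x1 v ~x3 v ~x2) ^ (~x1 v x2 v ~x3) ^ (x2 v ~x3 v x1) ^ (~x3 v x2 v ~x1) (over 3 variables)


Find all satisfying assignments: 5 model(s).
Check which variables have the same value in every model.
No variable is fixed across all models.
Backbone size = 0.

0


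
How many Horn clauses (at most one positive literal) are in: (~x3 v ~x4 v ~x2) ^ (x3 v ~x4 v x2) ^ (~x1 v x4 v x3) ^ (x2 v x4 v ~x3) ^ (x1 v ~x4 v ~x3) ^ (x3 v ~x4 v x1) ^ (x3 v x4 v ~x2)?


A Horn clause has at most one positive literal.
Clause 1: 0 positive lit(s) -> Horn
Clause 2: 2 positive lit(s) -> not Horn
Clause 3: 2 positive lit(s) -> not Horn
Clause 4: 2 positive lit(s) -> not Horn
Clause 5: 1 positive lit(s) -> Horn
Clause 6: 2 positive lit(s) -> not Horn
Clause 7: 2 positive lit(s) -> not Horn
Total Horn clauses = 2.

2


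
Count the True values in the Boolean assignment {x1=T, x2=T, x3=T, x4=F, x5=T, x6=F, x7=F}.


The weight is the number of variables assigned True.
True variables: x1, x2, x3, x5.
Weight = 4.

4


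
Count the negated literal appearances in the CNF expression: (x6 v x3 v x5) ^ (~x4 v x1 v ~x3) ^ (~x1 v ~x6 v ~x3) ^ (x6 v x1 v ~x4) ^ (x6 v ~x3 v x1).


Scan each clause for negated literals.
Clause 1: 0 negative; Clause 2: 2 negative; Clause 3: 3 negative; Clause 4: 1 negative; Clause 5: 1 negative.
Total negative literal occurrences = 7.

7


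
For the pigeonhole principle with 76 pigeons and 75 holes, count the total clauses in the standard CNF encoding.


The PHP encoding has two parts:
1) At-least-one-hole clauses: 76 (one per pigeon, each with 75 literals).
2) At-most-one-pigeon-per-hole clauses: 75 holes * C(76,2) = 75 * 2850 = 213750.
Total clauses = 76 + 213750 = 213826.

213826


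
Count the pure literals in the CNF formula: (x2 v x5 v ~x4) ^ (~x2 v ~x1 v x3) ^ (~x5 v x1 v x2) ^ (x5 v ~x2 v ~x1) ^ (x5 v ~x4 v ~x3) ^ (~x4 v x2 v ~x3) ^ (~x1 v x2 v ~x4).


A pure literal appears in only one polarity across all clauses.
Pure literals: x4 (negative only).
Count = 1.

1


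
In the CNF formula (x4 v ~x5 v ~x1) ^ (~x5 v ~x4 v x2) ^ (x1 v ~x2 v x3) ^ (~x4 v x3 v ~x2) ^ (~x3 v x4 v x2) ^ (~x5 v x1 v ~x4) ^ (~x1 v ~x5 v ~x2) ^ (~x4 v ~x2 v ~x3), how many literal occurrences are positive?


Scan each clause for unnegated literals.
Clause 1: 1 positive; Clause 2: 1 positive; Clause 3: 2 positive; Clause 4: 1 positive; Clause 5: 2 positive; Clause 6: 1 positive; Clause 7: 0 positive; Clause 8: 0 positive.
Total positive literal occurrences = 8.

8


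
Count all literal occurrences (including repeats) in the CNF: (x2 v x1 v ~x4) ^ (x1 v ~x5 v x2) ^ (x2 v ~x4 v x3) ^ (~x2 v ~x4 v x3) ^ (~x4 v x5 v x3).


Clause lengths: 3, 3, 3, 3, 3.
Sum = 3 + 3 + 3 + 3 + 3 = 15.

15


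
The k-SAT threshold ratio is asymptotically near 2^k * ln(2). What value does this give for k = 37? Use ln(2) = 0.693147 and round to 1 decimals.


Using the asymptotic formula: threshold ~ 2^k * ln(2).
2^37 = 137438953472.
137438953472 * 0.693147 = 95265398282.3.

95265398282.3


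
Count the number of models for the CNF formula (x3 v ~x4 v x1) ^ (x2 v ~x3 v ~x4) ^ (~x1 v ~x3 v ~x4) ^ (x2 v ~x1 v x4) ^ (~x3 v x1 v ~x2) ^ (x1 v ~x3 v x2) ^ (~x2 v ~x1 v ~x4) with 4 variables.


Enumerate all 16 truth assignments over 4 variables.
Test each against every clause.
Satisfying assignments found: 5.

5


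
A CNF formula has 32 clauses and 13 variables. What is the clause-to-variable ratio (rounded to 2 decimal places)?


Clause-to-variable ratio = clauses / variables.
32 / 13 = 2.46.

2.46


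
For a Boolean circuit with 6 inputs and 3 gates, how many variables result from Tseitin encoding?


The Tseitin transformation introduces one auxiliary variable per gate.
Total variables = inputs + gates = 6 + 3 = 9.

9


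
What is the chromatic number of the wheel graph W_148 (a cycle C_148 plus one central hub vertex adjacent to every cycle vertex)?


W_148 consists of the cycle C_148 together with a hub vertex adjacent to every cycle vertex.
The cycle C_148 needs 2 colors (even cycle -> 2).
The hub is adjacent to every cycle vertex, so it must receive a new color distinct from all of them.
Chromatic number = 2 + 1 = 3.

3


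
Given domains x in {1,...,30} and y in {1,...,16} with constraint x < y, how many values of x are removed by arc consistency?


For the constraint x < y, x needs a supporting value in y's domain.
x can be at most 15 (one less than y's maximum).
Valid x values from domain: 15 out of 30.
Pruned = 30 - 15 = 15.

15


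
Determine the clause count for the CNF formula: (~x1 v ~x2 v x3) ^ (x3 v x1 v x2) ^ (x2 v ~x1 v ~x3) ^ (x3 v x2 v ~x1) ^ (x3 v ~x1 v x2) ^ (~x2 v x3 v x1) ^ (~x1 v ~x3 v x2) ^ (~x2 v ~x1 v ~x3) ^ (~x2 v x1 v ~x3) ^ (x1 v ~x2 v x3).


Each group enclosed in parentheses joined by ^ is one clause.
Counting the conjuncts: 10 clauses.

10


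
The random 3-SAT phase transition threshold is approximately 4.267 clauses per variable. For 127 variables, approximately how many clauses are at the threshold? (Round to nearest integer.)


The 3-SAT phase transition occurs at approximately 4.267 clauses per variable.
m = 4.267 * 127 = 541.909.
Rounded to nearest integer: 542.

542


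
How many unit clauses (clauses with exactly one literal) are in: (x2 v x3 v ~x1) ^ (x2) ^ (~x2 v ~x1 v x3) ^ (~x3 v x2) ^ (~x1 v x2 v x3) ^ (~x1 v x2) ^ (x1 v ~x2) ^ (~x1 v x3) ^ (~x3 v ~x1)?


A unit clause contains exactly one literal.
Unit clauses found: (x2).
Count = 1.

1


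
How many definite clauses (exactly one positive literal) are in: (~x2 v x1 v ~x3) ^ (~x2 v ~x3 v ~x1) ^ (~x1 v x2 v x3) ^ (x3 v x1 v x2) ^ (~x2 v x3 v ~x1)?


A definite clause has exactly one positive literal.
Clause 1: 1 positive -> definite
Clause 2: 0 positive -> not definite
Clause 3: 2 positive -> not definite
Clause 4: 3 positive -> not definite
Clause 5: 1 positive -> definite
Definite clause count = 2.

2


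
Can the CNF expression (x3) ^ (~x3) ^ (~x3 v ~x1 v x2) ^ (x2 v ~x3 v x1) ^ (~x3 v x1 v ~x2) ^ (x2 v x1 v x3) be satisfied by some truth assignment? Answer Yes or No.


Check all 8 possible truth assignments.
Number of satisfying assignments found: 0.
The formula is unsatisfiable.

No


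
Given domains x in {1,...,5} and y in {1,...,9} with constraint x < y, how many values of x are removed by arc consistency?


For the constraint x < y, x needs a supporting value in y's domain.
x can be at most 8 (one less than y's maximum).
Valid x values from domain: 5 out of 5.
Pruned = 5 - 5 = 0.

0


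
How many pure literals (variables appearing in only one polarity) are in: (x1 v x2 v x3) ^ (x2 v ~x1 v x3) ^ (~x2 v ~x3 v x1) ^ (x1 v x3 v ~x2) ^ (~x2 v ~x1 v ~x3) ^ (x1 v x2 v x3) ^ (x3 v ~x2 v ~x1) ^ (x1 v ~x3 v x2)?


A pure literal appears in only one polarity across all clauses.
No pure literals found.
Count = 0.

0


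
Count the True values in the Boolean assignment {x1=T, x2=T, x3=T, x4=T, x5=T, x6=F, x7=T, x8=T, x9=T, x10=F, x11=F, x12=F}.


The weight is the number of variables assigned True.
True variables: x1, x2, x3, x4, x5, x7, x8, x9.
Weight = 8.

8


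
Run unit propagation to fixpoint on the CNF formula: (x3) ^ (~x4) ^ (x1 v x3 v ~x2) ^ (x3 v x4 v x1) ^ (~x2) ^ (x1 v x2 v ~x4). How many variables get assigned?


Unit propagation repeatedly assigns the literal in any unit clause, then simplifies.
Assignments in order: x3 = T, x4 = F, x2 = F.
No further unit clauses remain.
Total variables assigned = 3.

3


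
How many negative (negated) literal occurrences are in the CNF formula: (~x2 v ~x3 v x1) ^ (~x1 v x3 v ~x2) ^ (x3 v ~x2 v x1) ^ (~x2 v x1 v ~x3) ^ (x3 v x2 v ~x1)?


Scan each clause for negated literals.
Clause 1: 2 negative; Clause 2: 2 negative; Clause 3: 1 negative; Clause 4: 2 negative; Clause 5: 1 negative.
Total negative literal occurrences = 8.

8


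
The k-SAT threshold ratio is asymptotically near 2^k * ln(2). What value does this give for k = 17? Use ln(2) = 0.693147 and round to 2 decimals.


Using the asymptotic formula: threshold ~ 2^k * ln(2).
2^17 = 131072.
131072 * 0.693147 = 90852.16.

90852.16


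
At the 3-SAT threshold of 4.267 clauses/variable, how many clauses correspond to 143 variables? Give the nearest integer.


The 3-SAT phase transition occurs at approximately 4.267 clauses per variable.
m = 4.267 * 143 = 610.181.
Rounded to nearest integer: 610.

610


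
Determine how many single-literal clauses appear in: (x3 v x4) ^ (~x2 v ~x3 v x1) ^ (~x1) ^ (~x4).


A unit clause contains exactly one literal.
Unit clauses found: (~x1), (~x4).
Count = 2.

2


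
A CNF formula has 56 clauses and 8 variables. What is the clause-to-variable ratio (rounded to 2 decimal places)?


Clause-to-variable ratio = clauses / variables.
56 / 8 = 7.0.

7.0


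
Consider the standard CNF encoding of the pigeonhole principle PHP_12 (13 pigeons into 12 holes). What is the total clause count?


The PHP encoding has two parts:
1) At-least-one-hole clauses: 13 (one per pigeon, each with 12 literals).
2) At-most-one-pigeon-per-hole clauses: 12 holes * C(13,2) = 12 * 78 = 936.
Total clauses = 13 + 936 = 949.

949


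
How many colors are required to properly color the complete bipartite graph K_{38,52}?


K_{38,52} is bipartite by definition: the two parts are independent sets, with every edge crossing between them.
Color all vertices in one part with color 1 and all vertices in the other part with color 2.
Since the graph has at least one edge, one color does not suffice.
Chromatic number = 2.

2


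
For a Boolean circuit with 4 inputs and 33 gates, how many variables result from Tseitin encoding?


The Tseitin transformation introduces one auxiliary variable per gate.
Total variables = inputs + gates = 4 + 33 = 37.

37


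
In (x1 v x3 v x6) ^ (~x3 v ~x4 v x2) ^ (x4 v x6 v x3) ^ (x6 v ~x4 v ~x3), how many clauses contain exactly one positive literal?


A definite clause has exactly one positive literal.
Clause 1: 3 positive -> not definite
Clause 2: 1 positive -> definite
Clause 3: 3 positive -> not definite
Clause 4: 1 positive -> definite
Definite clause count = 2.

2


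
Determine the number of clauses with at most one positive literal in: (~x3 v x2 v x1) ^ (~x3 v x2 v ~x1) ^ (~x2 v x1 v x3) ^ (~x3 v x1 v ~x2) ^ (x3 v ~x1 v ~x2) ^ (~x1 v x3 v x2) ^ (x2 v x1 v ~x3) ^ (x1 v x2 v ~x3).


A Horn clause has at most one positive literal.
Clause 1: 2 positive lit(s) -> not Horn
Clause 2: 1 positive lit(s) -> Horn
Clause 3: 2 positive lit(s) -> not Horn
Clause 4: 1 positive lit(s) -> Horn
Clause 5: 1 positive lit(s) -> Horn
Clause 6: 2 positive lit(s) -> not Horn
Clause 7: 2 positive lit(s) -> not Horn
Clause 8: 2 positive lit(s) -> not Horn
Total Horn clauses = 3.

3


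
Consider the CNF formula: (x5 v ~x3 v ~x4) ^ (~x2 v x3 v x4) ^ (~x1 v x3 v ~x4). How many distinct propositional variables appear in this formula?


Identify each distinct variable in the formula.
Variables found: x1, x2, x3, x4, x5.
Total distinct variables = 5.

5


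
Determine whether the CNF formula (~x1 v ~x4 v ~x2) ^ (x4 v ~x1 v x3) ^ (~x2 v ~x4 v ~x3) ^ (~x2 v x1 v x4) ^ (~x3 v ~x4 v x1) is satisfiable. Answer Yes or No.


Check all 16 possible truth assignments.
Number of satisfying assignments found: 8.
The formula is satisfiable.

Yes


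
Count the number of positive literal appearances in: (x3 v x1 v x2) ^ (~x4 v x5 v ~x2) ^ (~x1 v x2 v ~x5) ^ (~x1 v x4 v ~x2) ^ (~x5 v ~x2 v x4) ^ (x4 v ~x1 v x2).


Scan each clause for unnegated literals.
Clause 1: 3 positive; Clause 2: 1 positive; Clause 3: 1 positive; Clause 4: 1 positive; Clause 5: 1 positive; Clause 6: 2 positive.
Total positive literal occurrences = 9.

9


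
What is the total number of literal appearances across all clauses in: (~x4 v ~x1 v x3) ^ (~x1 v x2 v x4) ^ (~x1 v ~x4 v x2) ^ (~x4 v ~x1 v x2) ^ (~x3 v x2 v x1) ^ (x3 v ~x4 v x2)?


Clause lengths: 3, 3, 3, 3, 3, 3.
Sum = 3 + 3 + 3 + 3 + 3 + 3 = 18.

18


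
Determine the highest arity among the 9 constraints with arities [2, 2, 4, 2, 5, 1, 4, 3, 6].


The arities are: 2, 2, 4, 2, 5, 1, 4, 3, 6.
Scan for the maximum value.
Maximum arity = 6.

6


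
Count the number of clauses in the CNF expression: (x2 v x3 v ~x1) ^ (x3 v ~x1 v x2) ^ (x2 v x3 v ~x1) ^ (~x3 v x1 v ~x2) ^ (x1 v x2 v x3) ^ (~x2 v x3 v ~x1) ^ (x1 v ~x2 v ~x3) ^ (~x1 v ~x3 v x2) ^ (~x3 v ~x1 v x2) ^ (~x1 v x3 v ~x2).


Each group enclosed in parentheses joined by ^ is one clause.
Counting the conjuncts: 10 clauses.

10


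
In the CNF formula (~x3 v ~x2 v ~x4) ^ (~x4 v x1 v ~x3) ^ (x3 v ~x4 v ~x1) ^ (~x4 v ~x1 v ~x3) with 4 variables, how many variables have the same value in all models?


Find all satisfying assignments: 10 model(s).
Check which variables have the same value in every model.
No variable is fixed across all models.
Backbone size = 0.

0
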